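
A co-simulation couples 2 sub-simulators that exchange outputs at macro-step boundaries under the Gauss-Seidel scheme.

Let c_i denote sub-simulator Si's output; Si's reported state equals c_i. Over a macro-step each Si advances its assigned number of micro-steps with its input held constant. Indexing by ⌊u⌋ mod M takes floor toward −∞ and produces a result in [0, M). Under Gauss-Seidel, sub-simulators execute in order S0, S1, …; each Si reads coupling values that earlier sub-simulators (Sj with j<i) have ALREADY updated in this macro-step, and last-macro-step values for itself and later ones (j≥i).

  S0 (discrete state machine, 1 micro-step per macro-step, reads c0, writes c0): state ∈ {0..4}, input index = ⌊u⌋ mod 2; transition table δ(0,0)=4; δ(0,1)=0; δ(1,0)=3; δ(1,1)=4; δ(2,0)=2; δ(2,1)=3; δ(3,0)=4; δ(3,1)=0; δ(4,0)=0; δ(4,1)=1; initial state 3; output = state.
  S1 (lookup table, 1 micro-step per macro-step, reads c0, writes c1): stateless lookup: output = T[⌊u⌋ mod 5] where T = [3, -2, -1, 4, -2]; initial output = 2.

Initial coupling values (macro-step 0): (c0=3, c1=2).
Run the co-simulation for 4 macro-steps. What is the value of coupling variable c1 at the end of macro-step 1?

macro 1: S0 reads c0=3 → after 1×micro: 0; S1 reads c0=0 → after 1×micro: 3 ⇒ (c0=0, c1=3)
macro 2: S0 reads c0=0 → after 1×micro: 4; S1 reads c0=4 → after 1×micro: -2 ⇒ (c0=4, c1=-2)
macro 3: S0 reads c0=4 → after 1×micro: 0; S1 reads c0=0 → after 1×micro: 3 ⇒ (c0=0, c1=3)
macro 4: S0 reads c0=0 → after 1×micro: 4; S1 reads c0=4 → after 1×micro: -2 ⇒ (c0=4, c1=-2)

c1 at macro-step 1 = 3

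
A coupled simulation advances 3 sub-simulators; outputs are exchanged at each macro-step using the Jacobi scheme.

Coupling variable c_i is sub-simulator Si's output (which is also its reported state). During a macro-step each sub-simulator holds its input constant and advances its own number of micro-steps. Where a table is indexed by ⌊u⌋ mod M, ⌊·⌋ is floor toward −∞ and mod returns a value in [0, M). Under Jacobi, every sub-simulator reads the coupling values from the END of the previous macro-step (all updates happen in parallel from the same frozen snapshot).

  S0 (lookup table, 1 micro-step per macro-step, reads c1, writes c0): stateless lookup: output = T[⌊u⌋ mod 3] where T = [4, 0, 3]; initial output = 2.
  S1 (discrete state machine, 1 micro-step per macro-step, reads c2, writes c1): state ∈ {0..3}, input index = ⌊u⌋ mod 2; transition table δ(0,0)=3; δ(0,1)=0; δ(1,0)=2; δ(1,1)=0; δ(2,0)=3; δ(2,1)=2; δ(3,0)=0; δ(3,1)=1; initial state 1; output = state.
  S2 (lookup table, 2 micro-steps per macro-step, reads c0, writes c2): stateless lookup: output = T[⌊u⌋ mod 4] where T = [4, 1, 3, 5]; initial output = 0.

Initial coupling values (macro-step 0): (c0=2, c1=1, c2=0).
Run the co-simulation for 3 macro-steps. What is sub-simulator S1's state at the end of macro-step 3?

S1 state at macro-step 3 = 3

macro 1: S0 reads c1=1 → after 1×micro: 0; S1 reads c2=0 → after 1×micro: 2; S2 reads c0=2 → after 2×micro: 3 ⇒ (c0=0, c1=2, c2=3)
macro 2: S0 reads c1=2 → after 1×micro: 3; S1 reads c2=3 → after 1×micro: 2; S2 reads c0=0 → after 2×micro: 4 ⇒ (c0=3, c1=2, c2=4)
macro 3: S0 reads c1=2 → after 1×micro: 3; S1 reads c2=4 → after 1×micro: 3; S2 reads c0=3 → after 2×micro: 5 ⇒ (c0=3, c1=3, c2=5)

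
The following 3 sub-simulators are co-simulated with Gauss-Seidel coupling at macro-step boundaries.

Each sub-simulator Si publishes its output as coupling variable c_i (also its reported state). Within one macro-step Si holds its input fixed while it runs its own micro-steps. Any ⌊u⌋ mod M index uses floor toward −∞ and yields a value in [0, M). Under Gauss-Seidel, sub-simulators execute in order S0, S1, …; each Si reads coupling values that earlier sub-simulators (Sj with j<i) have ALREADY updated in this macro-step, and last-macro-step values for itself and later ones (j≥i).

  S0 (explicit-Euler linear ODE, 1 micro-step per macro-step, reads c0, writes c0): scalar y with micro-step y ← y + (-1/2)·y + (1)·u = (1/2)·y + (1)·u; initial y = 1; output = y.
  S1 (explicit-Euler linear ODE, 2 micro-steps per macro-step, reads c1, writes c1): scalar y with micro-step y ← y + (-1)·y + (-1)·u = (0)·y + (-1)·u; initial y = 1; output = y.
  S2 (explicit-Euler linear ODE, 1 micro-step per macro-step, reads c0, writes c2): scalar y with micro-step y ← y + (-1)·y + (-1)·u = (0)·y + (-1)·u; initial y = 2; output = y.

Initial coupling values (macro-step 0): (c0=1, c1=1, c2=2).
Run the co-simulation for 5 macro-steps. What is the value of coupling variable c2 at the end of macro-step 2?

c2 at macro-step 2 = -9/4

macro 1: S0 reads c0=1 → after 1×micro: 3/2; S1 reads c1=1 → after 2×micro: -1; S2 reads c0=3/2 → after 1×micro: -3/2 ⇒ (c0=3/2, c1=-1, c2=-3/2)
macro 2: S0 reads c0=3/2 → after 1×micro: 9/4; S1 reads c1=-1 → after 2×micro: 1; S2 reads c0=9/4 → after 1×micro: -9/4 ⇒ (c0=9/4, c1=1, c2=-9/4)
macro 3: S0 reads c0=9/4 → after 1×micro: 27/8; S1 reads c1=1 → after 2×micro: -1; S2 reads c0=27/8 → after 1×micro: -27/8 ⇒ (c0=27/8, c1=-1, c2=-27/8)
macro 4: S0 reads c0=27/8 → after 1×micro: 81/16; S1 reads c1=-1 → after 2×micro: 1; S2 reads c0=81/16 → after 1×micro: -81/16 ⇒ (c0=81/16, c1=1, c2=-81/16)
macro 5: S0 reads c0=81/16 → after 1×micro: 243/32; S1 reads c1=1 → after 2×micro: -1; S2 reads c0=243/32 → after 1×micro: -243/32 ⇒ (c0=243/32, c1=-1, c2=-243/32)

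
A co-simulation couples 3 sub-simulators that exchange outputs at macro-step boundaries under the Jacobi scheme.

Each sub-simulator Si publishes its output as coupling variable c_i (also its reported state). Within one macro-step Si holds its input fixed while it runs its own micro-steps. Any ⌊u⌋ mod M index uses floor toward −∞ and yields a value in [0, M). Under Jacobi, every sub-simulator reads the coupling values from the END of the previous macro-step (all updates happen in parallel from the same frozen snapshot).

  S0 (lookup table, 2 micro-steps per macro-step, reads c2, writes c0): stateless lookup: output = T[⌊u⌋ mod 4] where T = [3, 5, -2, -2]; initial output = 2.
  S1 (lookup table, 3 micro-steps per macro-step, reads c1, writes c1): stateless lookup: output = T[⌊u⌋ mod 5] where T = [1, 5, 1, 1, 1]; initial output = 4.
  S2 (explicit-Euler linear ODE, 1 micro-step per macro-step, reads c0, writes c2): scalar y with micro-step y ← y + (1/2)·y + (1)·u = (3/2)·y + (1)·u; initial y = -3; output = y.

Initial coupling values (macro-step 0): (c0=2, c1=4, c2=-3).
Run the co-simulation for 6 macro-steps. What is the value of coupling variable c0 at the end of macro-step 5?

macro 1: S0 reads c2=-3 → after 2×micro: 5; S1 reads c1=4 → after 3×micro: 1; S2 reads c0=2 → after 1×micro: -5/2 ⇒ (c0=5, c1=1, c2=-5/2)
macro 2: S0 reads c2=-5/2 → after 2×micro: 5; S1 reads c1=1 → after 3×micro: 5; S2 reads c0=5 → after 1×micro: 5/4 ⇒ (c0=5, c1=5, c2=5/4)
macro 3: S0 reads c2=5/4 → after 2×micro: 5; S1 reads c1=5 → after 3×micro: 1; S2 reads c0=5 → after 1×micro: 55/8 ⇒ (c0=5, c1=1, c2=55/8)
macro 4: S0 reads c2=55/8 → after 2×micro: -2; S1 reads c1=1 → after 3×micro: 5; S2 reads c0=5 → after 1×micro: 245/16 ⇒ (c0=-2, c1=5, c2=245/16)
macro 5: S0 reads c2=245/16 → after 2×micro: -2; S1 reads c1=5 → after 3×micro: 1; S2 reads c0=-2 → after 1×micro: 671/32 ⇒ (c0=-2, c1=1, c2=671/32)
macro 6: S0 reads c2=671/32 → after 2×micro: 3; S1 reads c1=1 → after 3×micro: 5; S2 reads c0=-2 → after 1×micro: 1885/64 ⇒ (c0=3, c1=5, c2=1885/64)

c0 at macro-step 5 = -2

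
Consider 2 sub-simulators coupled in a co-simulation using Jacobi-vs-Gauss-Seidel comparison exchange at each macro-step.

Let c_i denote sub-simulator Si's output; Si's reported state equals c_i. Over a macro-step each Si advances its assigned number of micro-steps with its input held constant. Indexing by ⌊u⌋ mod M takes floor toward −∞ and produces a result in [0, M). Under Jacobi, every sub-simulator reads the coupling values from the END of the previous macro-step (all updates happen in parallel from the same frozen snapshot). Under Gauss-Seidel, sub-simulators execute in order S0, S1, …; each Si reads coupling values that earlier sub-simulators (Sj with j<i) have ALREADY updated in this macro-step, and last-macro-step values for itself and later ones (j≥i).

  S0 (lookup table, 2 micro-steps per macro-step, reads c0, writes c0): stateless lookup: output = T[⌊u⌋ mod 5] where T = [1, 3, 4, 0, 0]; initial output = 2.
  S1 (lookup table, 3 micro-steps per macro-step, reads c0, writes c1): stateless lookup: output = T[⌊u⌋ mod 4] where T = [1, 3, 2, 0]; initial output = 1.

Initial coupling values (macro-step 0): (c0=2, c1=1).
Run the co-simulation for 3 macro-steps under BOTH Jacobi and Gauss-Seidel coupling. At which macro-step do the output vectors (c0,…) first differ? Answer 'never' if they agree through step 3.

[Jacobi] macro 1: S0 reads c0=2 → after 2×micro: 4; S1 reads c0=2 → after 3×micro: 2 ⇒ (c0=4, c1=2)
[Jacobi] macro 2: S0 reads c0=4 → after 2×micro: 0; S1 reads c0=4 → after 3×micro: 1 ⇒ (c0=0, c1=1)
[Jacobi] macro 3: S0 reads c0=0 → after 2×micro: 1; S1 reads c0=0 → after 3×micro: 1 ⇒ (c0=1, c1=1)
[Gauss-Seidel] macro 1: S0 reads c0=2 → after 2×micro: 4; S1 reads c0=4 → after 3×micro: 1 ⇒ (c0=4, c1=1)
[Gauss-Seidel] macro 2: S0 reads c0=4 → after 2×micro: 0; S1 reads c0=0 → after 3×micro: 1 ⇒ (c0=0, c1=1)
[Gauss-Seidel] macro 3: S0 reads c0=0 → after 2×micro: 1; S1 reads c0=1 → after 3×micro: 3 ⇒ (c0=1, c1=3)

first divergence at macro-step: 1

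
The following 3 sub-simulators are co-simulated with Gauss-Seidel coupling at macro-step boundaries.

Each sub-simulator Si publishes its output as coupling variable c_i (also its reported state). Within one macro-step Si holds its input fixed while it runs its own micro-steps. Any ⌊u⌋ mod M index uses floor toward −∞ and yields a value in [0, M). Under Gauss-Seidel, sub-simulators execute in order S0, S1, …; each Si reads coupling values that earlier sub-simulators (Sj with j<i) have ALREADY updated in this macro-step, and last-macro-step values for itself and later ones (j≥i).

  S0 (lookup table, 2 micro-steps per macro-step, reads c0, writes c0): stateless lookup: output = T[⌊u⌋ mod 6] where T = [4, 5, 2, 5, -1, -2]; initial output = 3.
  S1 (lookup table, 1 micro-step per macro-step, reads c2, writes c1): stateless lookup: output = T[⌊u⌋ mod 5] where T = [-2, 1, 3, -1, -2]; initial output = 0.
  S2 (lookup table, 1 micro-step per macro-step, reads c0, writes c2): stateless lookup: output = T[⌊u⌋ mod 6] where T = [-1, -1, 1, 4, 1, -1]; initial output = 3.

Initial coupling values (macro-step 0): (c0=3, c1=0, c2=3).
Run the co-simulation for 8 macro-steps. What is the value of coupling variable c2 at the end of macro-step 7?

c2 at macro-step 7 = -1

macro 1: S0 reads c0=3 → after 2×micro: 5; S1 reads c2=3 → after 1×micro: -1; S2 reads c0=5 → after 1×micro: -1 ⇒ (c0=5, c1=-1, c2=-1)
macro 2: S0 reads c0=5 → after 2×micro: -2; S1 reads c2=-1 → after 1×micro: -2; S2 reads c0=-2 → after 1×micro: 1 ⇒ (c0=-2, c1=-2, c2=1)
macro 3: S0 reads c0=-2 → after 2×micro: -1; S1 reads c2=1 → after 1×micro: 1; S2 reads c0=-1 → after 1×micro: -1 ⇒ (c0=-1, c1=1, c2=-1)
macro 4: S0 reads c0=-1 → after 2×micro: -2; S1 reads c2=-1 → after 1×micro: -2; S2 reads c0=-2 → after 1×micro: 1 ⇒ (c0=-2, c1=-2, c2=1)
macro 5: S0 reads c0=-2 → after 2×micro: -1; S1 reads c2=1 → after 1×micro: 1; S2 reads c0=-1 → after 1×micro: -1 ⇒ (c0=-1, c1=1, c2=-1)
macro 6: S0 reads c0=-1 → after 2×micro: -2; S1 reads c2=-1 → after 1×micro: -2; S2 reads c0=-2 → after 1×micro: 1 ⇒ (c0=-2, c1=-2, c2=1)
macro 7: S0 reads c0=-2 → after 2×micro: -1; S1 reads c2=1 → after 1×micro: 1; S2 reads c0=-1 → after 1×micro: -1 ⇒ (c0=-1, c1=1, c2=-1)
macro 8: S0 reads c0=-1 → after 2×micro: -2; S1 reads c2=-1 → after 1×micro: -2; S2 reads c0=-2 → after 1×micro: 1 ⇒ (c0=-2, c1=-2, c2=1)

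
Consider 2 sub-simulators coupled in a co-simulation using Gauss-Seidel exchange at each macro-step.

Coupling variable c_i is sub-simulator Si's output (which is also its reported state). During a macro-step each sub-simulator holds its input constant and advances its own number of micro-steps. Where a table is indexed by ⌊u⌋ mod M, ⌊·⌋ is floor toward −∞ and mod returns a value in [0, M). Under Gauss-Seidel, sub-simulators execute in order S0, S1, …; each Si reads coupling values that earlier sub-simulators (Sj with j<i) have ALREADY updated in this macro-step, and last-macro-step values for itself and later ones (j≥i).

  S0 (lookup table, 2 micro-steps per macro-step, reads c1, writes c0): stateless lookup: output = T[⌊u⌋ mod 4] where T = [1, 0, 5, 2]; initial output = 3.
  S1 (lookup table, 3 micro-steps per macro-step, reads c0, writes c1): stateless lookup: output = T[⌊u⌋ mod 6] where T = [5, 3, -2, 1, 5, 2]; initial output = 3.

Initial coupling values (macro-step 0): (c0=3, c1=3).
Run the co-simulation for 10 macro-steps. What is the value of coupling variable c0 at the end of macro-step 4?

macro 1: S0 reads c1=3 → after 2×micro: 2; S1 reads c0=2 → after 3×micro: -2 ⇒ (c0=2, c1=-2)
macro 2: S0 reads c1=-2 → after 2×micro: 5; S1 reads c0=5 → after 3×micro: 2 ⇒ (c0=5, c1=2)
macro 3: S0 reads c1=2 → after 2×micro: 5; S1 reads c0=5 → after 3×micro: 2 ⇒ (c0=5, c1=2)
macro 4: S0 reads c1=2 → after 2×micro: 5; S1 reads c0=5 → after 3×micro: 2 ⇒ (c0=5, c1=2)
macro 5: S0 reads c1=2 → after 2×micro: 5; S1 reads c0=5 → after 3×micro: 2 ⇒ (c0=5, c1=2)
macro 6: S0 reads c1=2 → after 2×micro: 5; S1 reads c0=5 → after 3×micro: 2 ⇒ (c0=5, c1=2)
macro 7: S0 reads c1=2 → after 2×micro: 5; S1 reads c0=5 → after 3×micro: 2 ⇒ (c0=5, c1=2)
macro 8: S0 reads c1=2 → after 2×micro: 5; S1 reads c0=5 → after 3×micro: 2 ⇒ (c0=5, c1=2)
macro 9: S0 reads c1=2 → after 2×micro: 5; S1 reads c0=5 → after 3×micro: 2 ⇒ (c0=5, c1=2)
macro 10: S0 reads c1=2 → after 2×micro: 5; S1 reads c0=5 → after 3×micro: 2 ⇒ (c0=5, c1=2)

c0 at macro-step 4 = 5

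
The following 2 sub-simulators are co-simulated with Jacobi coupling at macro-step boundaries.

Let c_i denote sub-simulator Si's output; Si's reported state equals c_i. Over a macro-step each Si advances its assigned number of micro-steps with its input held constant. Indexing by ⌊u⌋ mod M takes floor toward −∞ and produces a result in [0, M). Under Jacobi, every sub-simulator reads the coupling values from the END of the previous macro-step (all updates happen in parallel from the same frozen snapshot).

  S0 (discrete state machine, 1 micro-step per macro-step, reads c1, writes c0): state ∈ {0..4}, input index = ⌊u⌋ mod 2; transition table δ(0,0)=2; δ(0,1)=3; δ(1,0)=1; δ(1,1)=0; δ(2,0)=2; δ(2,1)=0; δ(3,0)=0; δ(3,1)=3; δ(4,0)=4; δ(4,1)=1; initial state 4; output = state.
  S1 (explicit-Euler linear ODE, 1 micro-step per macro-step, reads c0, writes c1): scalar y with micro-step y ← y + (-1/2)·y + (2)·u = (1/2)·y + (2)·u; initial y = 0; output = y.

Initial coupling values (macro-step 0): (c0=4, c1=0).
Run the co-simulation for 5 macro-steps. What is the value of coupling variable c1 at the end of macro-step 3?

c1 at macro-step 3 = 14

macro 1: S0 reads c1=0 → after 1×micro: 4; S1 reads c0=4 → after 1×micro: 8 ⇒ (c0=4, c1=8)
macro 2: S0 reads c1=8 → after 1×micro: 4; S1 reads c0=4 → after 1×micro: 12 ⇒ (c0=4, c1=12)
macro 3: S0 reads c1=12 → after 1×micro: 4; S1 reads c0=4 → after 1×micro: 14 ⇒ (c0=4, c1=14)
macro 4: S0 reads c1=14 → after 1×micro: 4; S1 reads c0=4 → after 1×micro: 15 ⇒ (c0=4, c1=15)
macro 5: S0 reads c1=15 → after 1×micro: 1; S1 reads c0=4 → after 1×micro: 31/2 ⇒ (c0=1, c1=31/2)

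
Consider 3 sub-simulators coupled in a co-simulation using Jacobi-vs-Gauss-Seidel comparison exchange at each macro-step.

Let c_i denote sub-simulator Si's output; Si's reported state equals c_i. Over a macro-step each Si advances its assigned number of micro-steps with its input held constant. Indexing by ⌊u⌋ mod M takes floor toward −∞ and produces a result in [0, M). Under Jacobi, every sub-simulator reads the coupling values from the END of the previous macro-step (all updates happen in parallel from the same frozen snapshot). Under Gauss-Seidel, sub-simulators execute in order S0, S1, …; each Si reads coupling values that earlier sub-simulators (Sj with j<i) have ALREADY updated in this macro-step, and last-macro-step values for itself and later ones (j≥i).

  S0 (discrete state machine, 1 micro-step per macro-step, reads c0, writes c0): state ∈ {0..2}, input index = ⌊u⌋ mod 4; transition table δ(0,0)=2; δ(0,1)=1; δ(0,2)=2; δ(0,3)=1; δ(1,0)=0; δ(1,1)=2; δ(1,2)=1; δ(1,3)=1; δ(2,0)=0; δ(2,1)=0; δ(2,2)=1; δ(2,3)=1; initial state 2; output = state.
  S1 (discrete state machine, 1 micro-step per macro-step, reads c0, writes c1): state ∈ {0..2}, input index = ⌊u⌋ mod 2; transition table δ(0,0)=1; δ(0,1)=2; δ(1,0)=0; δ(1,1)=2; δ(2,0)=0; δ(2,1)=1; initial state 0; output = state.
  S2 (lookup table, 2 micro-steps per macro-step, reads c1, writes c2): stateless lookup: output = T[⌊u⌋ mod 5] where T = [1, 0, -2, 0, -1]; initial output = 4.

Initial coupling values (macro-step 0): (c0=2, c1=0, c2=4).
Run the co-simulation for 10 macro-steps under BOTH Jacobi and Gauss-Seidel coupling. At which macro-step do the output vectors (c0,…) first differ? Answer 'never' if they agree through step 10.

first divergence at macro-step: 1

[Jacobi] macro 1: S0 reads c0=2 → after 1×micro: 1; S1 reads c0=2 → after 1×micro: 1; S2 reads c1=0 → after 2×micro: 1 ⇒ (c0=1, c1=1, c2=1)
[Jacobi] macro 2: S0 reads c0=1 → after 1×micro: 2; S1 reads c0=1 → after 1×micro: 2; S2 reads c1=1 → after 2×micro: 0 ⇒ (c0=2, c1=2, c2=0)
[Jacobi] macro 3: S0 reads c0=2 → after 1×micro: 1; S1 reads c0=2 → after 1×micro: 0; S2 reads c1=2 → after 2×micro: -2 ⇒ (c0=1, c1=0, c2=-2)
[Jacobi] macro 4: S0 reads c0=1 → after 1×micro: 2; S1 reads c0=1 → after 1×micro: 2; S2 reads c1=0 → after 2×micro: 1 ⇒ (c0=2, c1=2, c2=1)
[Jacobi] macro 5: S0 reads c0=2 → after 1×micro: 1; S1 reads c0=2 → after 1×micro: 0; S2 reads c1=2 → after 2×micro: -2 ⇒ (c0=1, c1=0, c2=-2)
[Jacobi] macro 6: S0 reads c0=1 → after 1×micro: 2; S1 reads c0=1 → after 1×micro: 2; S2 reads c1=0 → after 2×micro: 1 ⇒ (c0=2, c1=2, c2=1)
[Jacobi] macro 7: S0 reads c0=2 → after 1×micro: 1; S1 reads c0=2 → after 1×micro: 0; S2 reads c1=2 → after 2×micro: -2 ⇒ (c0=1, c1=0, c2=-2)
[Jacobi] macro 8: S0 reads c0=1 → after 1×micro: 2; S1 reads c0=1 → after 1×micro: 2; S2 reads c1=0 → after 2×micro: 1 ⇒ (c0=2, c1=2, c2=1)
[Jacobi] macro 9: S0 reads c0=2 → after 1×micro: 1; S1 reads c0=2 → after 1×micro: 0; S2 reads c1=2 → after 2×micro: -2 ⇒ (c0=1, c1=0, c2=-2)
[Jacobi] macro 10: S0 reads c0=1 → after 1×micro: 2; S1 reads c0=1 → after 1×micro: 2; S2 reads c1=0 → after 2×micro: 1 ⇒ (c0=2, c1=2, c2=1)
[Gauss-Seidel] macro 1: S0 reads c0=2 → after 1×micro: 1; S1 reads c0=1 → after 1×micro: 2; S2 reads c1=2 → after 2×micro: -2 ⇒ (c0=1, c1=2, c2=-2)
[Gauss-Seidel] macro 2: S0 reads c0=1 → after 1×micro: 2; S1 reads c0=2 → after 1×micro: 0; S2 reads c1=0 → after 2×micro: 1 ⇒ (c0=2, c1=0, c2=1)
[Gauss-Seidel] macro 3: S0 reads c0=2 → after 1×micro: 1; S1 reads c0=1 → after 1×micro: 2; S2 reads c1=2 → after 2×micro: -2 ⇒ (c0=1, c1=2, c2=-2)
[Gauss-Seidel] macro 4: S0 reads c0=1 → after 1×micro: 2; S1 reads c0=2 → after 1×micro: 0; S2 reads c1=0 → after 2×micro: 1 ⇒ (c0=2, c1=0, c2=1)
[Gauss-Seidel] macro 5: S0 reads c0=2 → after 1×micro: 1; S1 reads c0=1 → after 1×micro: 2; S2 reads c1=2 → after 2×micro: -2 ⇒ (c0=1, c1=2, c2=-2)
[Gauss-Seidel] macro 6: S0 reads c0=1 → after 1×micro: 2; S1 reads c0=2 → after 1×micro: 0; S2 reads c1=0 → after 2×micro: 1 ⇒ (c0=2, c1=0, c2=1)
[Gauss-Seidel] macro 7: S0 reads c0=2 → after 1×micro: 1; S1 reads c0=1 → after 1×micro: 2; S2 reads c1=2 → after 2×micro: -2 ⇒ (c0=1, c1=2, c2=-2)
[Gauss-Seidel] macro 8: S0 reads c0=1 → after 1×micro: 2; S1 reads c0=2 → after 1×micro: 0; S2 reads c1=0 → after 2×micro: 1 ⇒ (c0=2, c1=0, c2=1)
[Gauss-Seidel] macro 9: S0 reads c0=2 → after 1×micro: 1; S1 reads c0=1 → after 1×micro: 2; S2 reads c1=2 → after 2×micro: -2 ⇒ (c0=1, c1=2, c2=-2)
[Gauss-Seidel] macro 10: S0 reads c0=1 → after 1×micro: 2; S1 reads c0=2 → after 1×micro: 0; S2 reads c1=0 → after 2×micro: 1 ⇒ (c0=2, c1=0, c2=1)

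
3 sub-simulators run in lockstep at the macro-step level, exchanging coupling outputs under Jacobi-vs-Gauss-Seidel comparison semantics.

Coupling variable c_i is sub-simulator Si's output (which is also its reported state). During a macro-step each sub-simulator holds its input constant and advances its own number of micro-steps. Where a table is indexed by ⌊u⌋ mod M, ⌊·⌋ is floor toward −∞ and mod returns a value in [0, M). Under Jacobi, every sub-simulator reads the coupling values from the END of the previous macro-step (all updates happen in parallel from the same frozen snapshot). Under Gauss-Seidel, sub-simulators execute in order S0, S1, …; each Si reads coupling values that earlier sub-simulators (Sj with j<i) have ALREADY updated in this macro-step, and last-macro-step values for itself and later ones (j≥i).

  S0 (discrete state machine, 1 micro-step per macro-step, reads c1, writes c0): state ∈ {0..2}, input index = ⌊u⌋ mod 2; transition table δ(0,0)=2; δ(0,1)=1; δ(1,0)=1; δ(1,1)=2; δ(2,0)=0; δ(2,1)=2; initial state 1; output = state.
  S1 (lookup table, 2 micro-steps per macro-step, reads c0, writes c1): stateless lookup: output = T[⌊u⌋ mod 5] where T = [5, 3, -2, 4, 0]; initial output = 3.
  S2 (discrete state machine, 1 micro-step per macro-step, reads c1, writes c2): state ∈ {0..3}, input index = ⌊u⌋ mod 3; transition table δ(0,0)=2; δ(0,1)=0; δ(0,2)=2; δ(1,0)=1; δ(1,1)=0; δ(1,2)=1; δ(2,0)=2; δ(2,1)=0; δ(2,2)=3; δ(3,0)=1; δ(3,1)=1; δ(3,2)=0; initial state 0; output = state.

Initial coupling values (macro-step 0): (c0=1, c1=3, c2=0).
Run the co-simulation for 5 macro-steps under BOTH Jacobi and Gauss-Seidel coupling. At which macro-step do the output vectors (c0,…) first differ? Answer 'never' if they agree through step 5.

[Jacobi] macro 1: S0 reads c1=3 → after 1×micro: 2; S1 reads c0=1 → after 2×micro: 3; S2 reads c1=3 → after 1×micro: 2 ⇒ (c0=2, c1=3, c2=2)
[Jacobi] macro 2: S0 reads c1=3 → after 1×micro: 2; S1 reads c0=2 → after 2×micro: -2; S2 reads c1=3 → after 1×micro: 2 ⇒ (c0=2, c1=-2, c2=2)
[Jacobi] macro 3: S0 reads c1=-2 → after 1×micro: 0; S1 reads c0=2 → after 2×micro: -2; S2 reads c1=-2 → after 1×micro: 0 ⇒ (c0=0, c1=-2, c2=0)
[Jacobi] macro 4: S0 reads c1=-2 → after 1×micro: 2; S1 reads c0=0 → after 2×micro: 5; S2 reads c1=-2 → after 1×micro: 0 ⇒ (c0=2, c1=5, c2=0)
[Jacobi] macro 5: S0 reads c1=5 → after 1×micro: 2; S1 reads c0=2 → after 2×micro: -2; S2 reads c1=5 → after 1×micro: 2 ⇒ (c0=2, c1=-2, c2=2)
[Gauss-Seidel] macro 1: S0 reads c1=3 → after 1×micro: 2; S1 reads c0=2 → after 2×micro: -2; S2 reads c1=-2 → after 1×micro: 0 ⇒ (c0=2, c1=-2, c2=0)
[Gauss-Seidel] macro 2: S0 reads c1=-2 → after 1×micro: 0; S1 reads c0=0 → after 2×micro: 5; S2 reads c1=5 → after 1×micro: 2 ⇒ (c0=0, c1=5, c2=2)
[Gauss-Seidel] macro 3: S0 reads c1=5 → after 1×micro: 1; S1 reads c0=1 → after 2×micro: 3; S2 reads c1=3 → after 1×micro: 2 ⇒ (c0=1, c1=3, c2=2)
[Gauss-Seidel] macro 4: S0 reads c1=3 → after 1×micro: 2; S1 reads c0=2 → after 2×micro: -2; S2 reads c1=-2 → after 1×micro: 0 ⇒ (c0=2, c1=-2, c2=0)
[Gauss-Seidel] macro 5: S0 reads c1=-2 → after 1×micro: 0; S1 reads c0=0 → after 2×micro: 5; S2 reads c1=5 → after 1×micro: 2 ⇒ (c0=0, c1=5, c2=2)

first divergence at macro-step: 1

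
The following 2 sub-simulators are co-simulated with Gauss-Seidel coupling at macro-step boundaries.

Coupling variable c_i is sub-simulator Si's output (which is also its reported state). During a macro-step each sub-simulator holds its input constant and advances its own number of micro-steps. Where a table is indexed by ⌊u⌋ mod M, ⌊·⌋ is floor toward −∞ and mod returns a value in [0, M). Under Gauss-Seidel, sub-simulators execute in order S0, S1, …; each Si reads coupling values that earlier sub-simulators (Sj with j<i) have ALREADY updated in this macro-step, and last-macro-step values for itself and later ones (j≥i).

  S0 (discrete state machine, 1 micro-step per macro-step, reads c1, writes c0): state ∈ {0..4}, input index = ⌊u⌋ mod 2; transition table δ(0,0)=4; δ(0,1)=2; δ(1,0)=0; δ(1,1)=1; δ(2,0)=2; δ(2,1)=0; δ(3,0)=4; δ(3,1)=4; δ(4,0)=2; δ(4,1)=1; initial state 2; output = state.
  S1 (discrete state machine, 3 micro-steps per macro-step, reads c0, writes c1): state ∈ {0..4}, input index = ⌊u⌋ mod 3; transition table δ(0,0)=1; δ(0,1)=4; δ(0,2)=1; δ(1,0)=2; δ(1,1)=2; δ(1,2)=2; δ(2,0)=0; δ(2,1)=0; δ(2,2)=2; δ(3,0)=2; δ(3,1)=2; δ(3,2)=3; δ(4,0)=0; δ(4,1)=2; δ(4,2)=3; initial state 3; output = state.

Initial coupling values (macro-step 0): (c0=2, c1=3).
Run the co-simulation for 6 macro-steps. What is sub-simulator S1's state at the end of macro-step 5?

macro 1: S0 reads c1=3 → after 1×micro: 0; S1 reads c0=0 → after 3×micro: 1 ⇒ (c0=0, c1=1)
macro 2: S0 reads c1=1 → after 1×micro: 2; S1 reads c0=2 → after 3×micro: 2 ⇒ (c0=2, c1=2)
macro 3: S0 reads c1=2 → after 1×micro: 2; S1 reads c0=2 → after 3×micro: 2 ⇒ (c0=2, c1=2)
macro 4: S0 reads c1=2 → after 1×micro: 2; S1 reads c0=2 → after 3×micro: 2 ⇒ (c0=2, c1=2)
macro 5: S0 reads c1=2 → after 1×micro: 2; S1 reads c0=2 → after 3×micro: 2 ⇒ (c0=2, c1=2)
macro 6: S0 reads c1=2 → after 1×micro: 2; S1 reads c0=2 → after 3×micro: 2 ⇒ (c0=2, c1=2)

S1 state at macro-step 5 = 2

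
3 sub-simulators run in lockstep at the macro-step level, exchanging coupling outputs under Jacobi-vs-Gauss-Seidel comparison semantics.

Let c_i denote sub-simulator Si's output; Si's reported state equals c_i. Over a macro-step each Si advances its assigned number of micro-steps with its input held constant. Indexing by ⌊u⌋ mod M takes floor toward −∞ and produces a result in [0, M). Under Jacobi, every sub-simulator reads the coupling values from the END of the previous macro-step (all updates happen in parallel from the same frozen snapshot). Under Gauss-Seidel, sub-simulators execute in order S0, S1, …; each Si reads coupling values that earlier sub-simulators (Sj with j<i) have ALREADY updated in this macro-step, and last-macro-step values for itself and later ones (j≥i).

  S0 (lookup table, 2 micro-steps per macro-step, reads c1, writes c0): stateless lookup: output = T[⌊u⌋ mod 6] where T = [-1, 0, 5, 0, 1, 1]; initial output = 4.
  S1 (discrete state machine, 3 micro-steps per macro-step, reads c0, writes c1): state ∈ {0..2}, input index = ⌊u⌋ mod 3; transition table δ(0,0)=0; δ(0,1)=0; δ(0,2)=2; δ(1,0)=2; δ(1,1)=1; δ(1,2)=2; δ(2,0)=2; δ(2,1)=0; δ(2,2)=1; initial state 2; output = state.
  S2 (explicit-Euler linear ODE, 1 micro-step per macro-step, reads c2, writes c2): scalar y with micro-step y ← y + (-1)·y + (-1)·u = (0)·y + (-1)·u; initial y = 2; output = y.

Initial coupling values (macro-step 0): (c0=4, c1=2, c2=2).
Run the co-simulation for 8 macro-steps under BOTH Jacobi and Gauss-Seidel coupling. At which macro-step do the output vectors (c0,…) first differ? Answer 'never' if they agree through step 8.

[Jacobi] macro 1: S0 reads c1=2 → after 2×micro: 5; S1 reads c0=4 → after 3×micro: 0; S2 reads c2=2 → after 1×micro: -2 ⇒ (c0=5, c1=0, c2=-2)
[Jacobi] macro 2: S0 reads c1=0 → after 2×micro: -1; S1 reads c0=5 → after 3×micro: 2; S2 reads c2=-2 → after 1×micro: 2 ⇒ (c0=-1, c1=2, c2=2)
[Jacobi] macro 3: S0 reads c1=2 → after 2×micro: 5; S1 reads c0=-1 → after 3×micro: 1; S2 reads c2=2 → after 1×micro: -2 ⇒ (c0=5, c1=1, c2=-2)
[Jacobi] macro 4: S0 reads c1=1 → after 2×micro: 0; S1 reads c0=5 → after 3×micro: 2; S2 reads c2=-2 → after 1×micro: 2 ⇒ (c0=0, c1=2, c2=2)
[Jacobi] macro 5: S0 reads c1=2 → after 2×micro: 5; S1 reads c0=0 → after 3×micro: 2; S2 reads c2=2 → after 1×micro: -2 ⇒ (c0=5, c1=2, c2=-2)
[Jacobi] macro 6: S0 reads c1=2 → after 2×micro: 5; S1 reads c0=5 → after 3×micro: 1; S2 reads c2=-2 → after 1×micro: 2 ⇒ (c0=5, c1=1, c2=2)
[Jacobi] macro 7: S0 reads c1=1 → after 2×micro: 0; S1 reads c0=5 → after 3×micro: 2; S2 reads c2=2 → after 1×micro: -2 ⇒ (c0=0, c1=2, c2=-2)
[Jacobi] macro 8: S0 reads c1=2 → after 2×micro: 5; S1 reads c0=0 → after 3×micro: 2; S2 reads c2=-2 → after 1×micro: 2 ⇒ (c0=5, c1=2, c2=2)
[Gauss-Seidel] macro 1: S0 reads c1=2 → after 2×micro: 5; S1 reads c0=5 → after 3×micro: 1; S2 reads c2=2 → after 1×micro: -2 ⇒ (c0=5, c1=1, c2=-2)
[Gauss-Seidel] macro 2: S0 reads c1=1 → after 2×micro: 0; S1 reads c0=0 → after 3×micro: 2; S2 reads c2=-2 → after 1×micro: 2 ⇒ (c0=0, c1=2, c2=2)
[Gauss-Seidel] macro 3: S0 reads c1=2 → after 2×micro: 5; S1 reads c0=5 → after 3×micro: 1; S2 reads c2=2 → after 1×micro: -2 ⇒ (c0=5, c1=1, c2=-2)
[Gauss-Seidel] macro 4: S0 reads c1=1 → after 2×micro: 0; S1 reads c0=0 → after 3×micro: 2; S2 reads c2=-2 → after 1×micro: 2 ⇒ (c0=0, c1=2, c2=2)
[Gauss-Seidel] macro 5: S0 reads c1=2 → after 2×micro: 5; S1 reads c0=5 → after 3×micro: 1; S2 reads c2=2 → after 1×micro: -2 ⇒ (c0=5, c1=1, c2=-2)
[Gauss-Seidel] macro 6: S0 reads c1=1 → after 2×micro: 0; S1 reads c0=0 → after 3×micro: 2; S2 reads c2=-2 → after 1×micro: 2 ⇒ (c0=0, c1=2, c2=2)
[Gauss-Seidel] macro 7: S0 reads c1=2 → after 2×micro: 5; S1 reads c0=5 → after 3×micro: 1; S2 reads c2=2 → after 1×micro: -2 ⇒ (c0=5, c1=1, c2=-2)
[Gauss-Seidel] macro 8: S0 reads c1=1 → after 2×micro: 0; S1 reads c0=0 → after 3×micro: 2; S2 reads c2=-2 → after 1×micro: 2 ⇒ (c0=0, c1=2, c2=2)

first divergence at macro-step: 1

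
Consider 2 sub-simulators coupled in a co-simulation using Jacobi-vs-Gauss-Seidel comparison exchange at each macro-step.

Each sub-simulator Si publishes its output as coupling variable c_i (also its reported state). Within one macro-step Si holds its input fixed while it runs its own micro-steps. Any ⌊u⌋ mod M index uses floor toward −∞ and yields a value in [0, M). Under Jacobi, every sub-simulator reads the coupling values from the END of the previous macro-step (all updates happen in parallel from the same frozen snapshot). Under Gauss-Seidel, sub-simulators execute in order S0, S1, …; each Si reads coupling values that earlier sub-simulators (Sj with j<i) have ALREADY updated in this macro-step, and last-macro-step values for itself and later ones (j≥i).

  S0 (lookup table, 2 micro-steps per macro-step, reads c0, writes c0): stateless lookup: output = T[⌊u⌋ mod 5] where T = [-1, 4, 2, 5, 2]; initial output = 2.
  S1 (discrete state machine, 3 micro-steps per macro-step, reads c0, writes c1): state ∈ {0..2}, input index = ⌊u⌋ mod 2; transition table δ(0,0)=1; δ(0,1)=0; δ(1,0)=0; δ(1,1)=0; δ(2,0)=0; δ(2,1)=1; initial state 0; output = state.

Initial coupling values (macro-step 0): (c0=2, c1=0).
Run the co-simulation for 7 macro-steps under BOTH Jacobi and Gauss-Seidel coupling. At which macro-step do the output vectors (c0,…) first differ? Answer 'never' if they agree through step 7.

first divergence at macro-step: never

[Jacobi] macro 1: S0 reads c0=2 → after 2×micro: 2; S1 reads c0=2 → after 3×micro: 1 ⇒ (c0=2, c1=1)
[Jacobi] macro 2: S0 reads c0=2 → after 2×micro: 2; S1 reads c0=2 → after 3×micro: 0 ⇒ (c0=2, c1=0)
[Jacobi] macro 3: S0 reads c0=2 → after 2×micro: 2; S1 reads c0=2 → after 3×micro: 1 ⇒ (c0=2, c1=1)
[Jacobi] macro 4: S0 reads c0=2 → after 2×micro: 2; S1 reads c0=2 → after 3×micro: 0 ⇒ (c0=2, c1=0)
[Jacobi] macro 5: S0 reads c0=2 → after 2×micro: 2; S1 reads c0=2 → after 3×micro: 1 ⇒ (c0=2, c1=1)
[Jacobi] macro 6: S0 reads c0=2 → after 2×micro: 2; S1 reads c0=2 → after 3×micro: 0 ⇒ (c0=2, c1=0)
[Jacobi] macro 7: S0 reads c0=2 → after 2×micro: 2; S1 reads c0=2 → after 3×micro: 1 ⇒ (c0=2, c1=1)
[Gauss-Seidel] macro 1: S0 reads c0=2 → after 2×micro: 2; S1 reads c0=2 → after 3×micro: 1 ⇒ (c0=2, c1=1)
[Gauss-Seidel] macro 2: S0 reads c0=2 → after 2×micro: 2; S1 reads c0=2 → after 3×micro: 0 ⇒ (c0=2, c1=0)
[Gauss-Seidel] macro 3: S0 reads c0=2 → after 2×micro: 2; S1 reads c0=2 → after 3×micro: 1 ⇒ (c0=2, c1=1)
[Gauss-Seidel] macro 4: S0 reads c0=2 → after 2×micro: 2; S1 reads c0=2 → after 3×micro: 0 ⇒ (c0=2, c1=0)
[Gauss-Seidel] macro 5: S0 reads c0=2 → after 2×micro: 2; S1 reads c0=2 → after 3×micro: 1 ⇒ (c0=2, c1=1)
[Gauss-Seidel] macro 6: S0 reads c0=2 → after 2×micro: 2; S1 reads c0=2 → after 3×micro: 0 ⇒ (c0=2, c1=0)
[Gauss-Seidel] macro 7: S0 reads c0=2 → after 2×micro: 2; S1 reads c0=2 → after 3×micro: 1 ⇒ (c0=2, c1=1)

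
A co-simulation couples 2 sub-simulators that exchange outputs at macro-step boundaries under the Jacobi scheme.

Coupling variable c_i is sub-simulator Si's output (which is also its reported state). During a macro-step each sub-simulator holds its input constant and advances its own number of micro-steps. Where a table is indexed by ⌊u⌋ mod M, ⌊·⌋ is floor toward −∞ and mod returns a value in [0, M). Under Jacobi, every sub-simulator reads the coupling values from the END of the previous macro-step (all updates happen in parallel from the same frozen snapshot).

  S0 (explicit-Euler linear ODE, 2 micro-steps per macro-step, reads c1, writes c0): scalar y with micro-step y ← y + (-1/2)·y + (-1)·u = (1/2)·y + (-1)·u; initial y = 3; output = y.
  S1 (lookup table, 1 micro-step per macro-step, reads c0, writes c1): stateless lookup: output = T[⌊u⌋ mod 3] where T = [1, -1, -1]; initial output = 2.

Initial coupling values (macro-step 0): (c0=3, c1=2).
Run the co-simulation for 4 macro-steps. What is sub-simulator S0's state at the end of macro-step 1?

macro 1: S0 reads c1=2 → after 2×micro: -9/4; S1 reads c0=3 → after 1×micro: 1 ⇒ (c0=-9/4, c1=1)
macro 2: S0 reads c1=1 → after 2×micro: -33/16; S1 reads c0=-9/4 → after 1×micro: 1 ⇒ (c0=-33/16, c1=1)
macro 3: S0 reads c1=1 → after 2×micro: -129/64; S1 reads c0=-33/16 → after 1×micro: 1 ⇒ (c0=-129/64, c1=1)
macro 4: S0 reads c1=1 → after 2×micro: -513/256; S1 reads c0=-129/64 → after 1×micro: 1 ⇒ (c0=-513/256, c1=1)

S0 state at macro-step 1 = -9/4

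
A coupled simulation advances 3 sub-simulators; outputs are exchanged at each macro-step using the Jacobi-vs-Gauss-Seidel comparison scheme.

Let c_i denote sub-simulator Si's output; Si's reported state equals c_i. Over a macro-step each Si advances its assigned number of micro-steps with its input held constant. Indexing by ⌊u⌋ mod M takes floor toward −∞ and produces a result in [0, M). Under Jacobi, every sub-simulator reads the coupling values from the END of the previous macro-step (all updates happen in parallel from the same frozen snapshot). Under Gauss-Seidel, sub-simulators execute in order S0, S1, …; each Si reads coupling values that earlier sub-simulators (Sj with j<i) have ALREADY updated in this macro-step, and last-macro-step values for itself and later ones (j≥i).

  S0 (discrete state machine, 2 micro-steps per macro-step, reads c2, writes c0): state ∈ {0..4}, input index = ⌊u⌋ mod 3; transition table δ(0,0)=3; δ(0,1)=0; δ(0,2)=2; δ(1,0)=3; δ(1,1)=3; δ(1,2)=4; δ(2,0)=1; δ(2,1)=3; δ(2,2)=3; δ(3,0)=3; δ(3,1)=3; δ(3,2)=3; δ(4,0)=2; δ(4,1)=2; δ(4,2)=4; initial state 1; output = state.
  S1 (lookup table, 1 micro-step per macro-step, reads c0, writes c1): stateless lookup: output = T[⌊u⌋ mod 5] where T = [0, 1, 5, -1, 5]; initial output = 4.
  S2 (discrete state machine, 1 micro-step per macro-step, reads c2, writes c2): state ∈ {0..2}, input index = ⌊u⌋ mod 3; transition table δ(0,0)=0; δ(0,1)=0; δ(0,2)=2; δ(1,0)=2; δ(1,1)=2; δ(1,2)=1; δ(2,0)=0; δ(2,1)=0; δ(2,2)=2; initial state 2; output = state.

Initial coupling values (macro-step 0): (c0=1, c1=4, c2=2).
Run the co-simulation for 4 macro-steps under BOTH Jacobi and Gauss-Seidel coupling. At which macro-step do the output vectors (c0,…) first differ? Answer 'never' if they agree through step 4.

first divergence at macro-step: 1

[Jacobi] macro 1: S0 reads c2=2 → after 2×micro: 4; S1 reads c0=1 → after 1×micro: 1; S2 reads c2=2 → after 1×micro: 2 ⇒ (c0=4, c1=1, c2=2)
[Jacobi] macro 2: S0 reads c2=2 → after 2×micro: 4; S1 reads c0=4 → after 1×micro: 5; S2 reads c2=2 → after 1×micro: 2 ⇒ (c0=4, c1=5, c2=2)
[Jacobi] macro 3: S0 reads c2=2 → after 2×micro: 4; S1 reads c0=4 → after 1×micro: 5; S2 reads c2=2 → after 1×micro: 2 ⇒ (c0=4, c1=5, c2=2)
[Jacobi] macro 4: S0 reads c2=2 → after 2×micro: 4; S1 reads c0=4 → after 1×micro: 5; S2 reads c2=2 → after 1×micro: 2 ⇒ (c0=4, c1=5, c2=2)
[Gauss-Seidel] macro 1: S0 reads c2=2 → after 2×micro: 4; S1 reads c0=4 → after 1×micro: 5; S2 reads c2=2 → after 1×micro: 2 ⇒ (c0=4, c1=5, c2=2)
[Gauss-Seidel] macro 2: S0 reads c2=2 → after 2×micro: 4; S1 reads c0=4 → after 1×micro: 5; S2 reads c2=2 → after 1×micro: 2 ⇒ (c0=4, c1=5, c2=2)
[Gauss-Seidel] macro 3: S0 reads c2=2 → after 2×micro: 4; S1 reads c0=4 → after 1×micro: 5; S2 reads c2=2 → after 1×micro: 2 ⇒ (c0=4, c1=5, c2=2)
[Gauss-Seidel] macro 4: S0 reads c2=2 → after 2×micro: 4; S1 reads c0=4 → after 1×micro: 5; S2 reads c2=2 → after 1×micro: 2 ⇒ (c0=4, c1=5, c2=2)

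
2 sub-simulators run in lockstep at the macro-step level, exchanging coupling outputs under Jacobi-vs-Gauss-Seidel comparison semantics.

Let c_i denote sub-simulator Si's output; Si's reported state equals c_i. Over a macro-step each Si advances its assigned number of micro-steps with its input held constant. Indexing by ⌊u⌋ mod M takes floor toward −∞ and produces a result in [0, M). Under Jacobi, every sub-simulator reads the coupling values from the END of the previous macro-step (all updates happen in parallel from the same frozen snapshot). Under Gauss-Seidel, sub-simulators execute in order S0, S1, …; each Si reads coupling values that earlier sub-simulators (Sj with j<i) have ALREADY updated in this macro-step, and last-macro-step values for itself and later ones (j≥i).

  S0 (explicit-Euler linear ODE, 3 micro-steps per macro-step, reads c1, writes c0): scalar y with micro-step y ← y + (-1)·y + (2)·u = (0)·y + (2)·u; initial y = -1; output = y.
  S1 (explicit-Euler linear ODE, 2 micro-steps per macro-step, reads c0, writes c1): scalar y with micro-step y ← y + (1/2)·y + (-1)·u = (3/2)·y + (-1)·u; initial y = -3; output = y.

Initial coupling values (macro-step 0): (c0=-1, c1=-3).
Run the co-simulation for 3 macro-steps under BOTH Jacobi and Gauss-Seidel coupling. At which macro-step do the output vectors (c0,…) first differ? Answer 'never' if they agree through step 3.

first divergence at macro-step: 1

[Jacobi] macro 1: S0 reads c1=-3 → after 3×micro: -6; S1 reads c0=-1 → after 2×micro: -17/4 ⇒ (c0=-6, c1=-17/4)
[Jacobi] macro 2: S0 reads c1=-17/4 → after 3×micro: -17/2; S1 reads c0=-6 → after 2×micro: 87/16 ⇒ (c0=-17/2, c1=87/16)
[Jacobi] macro 3: S0 reads c1=87/16 → after 3×micro: 87/8; S1 reads c0=-17/2 → after 2×micro: 2143/64 ⇒ (c0=87/8, c1=2143/64)
[Gauss-Seidel] macro 1: S0 reads c1=-3 → after 3×micro: -6; S1 reads c0=-6 → after 2×micro: 33/4 ⇒ (c0=-6, c1=33/4)
[Gauss-Seidel] macro 2: S0 reads c1=33/4 → after 3×micro: 33/2; S1 reads c0=33/2 → after 2×micro: -363/16 ⇒ (c0=33/2, c1=-363/16)
[Gauss-Seidel] macro 3: S0 reads c1=-363/16 → after 3×micro: -363/8; S1 reads c0=-363/8 → after 2×micro: 3993/64 ⇒ (c0=-363/8, c1=3993/64)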